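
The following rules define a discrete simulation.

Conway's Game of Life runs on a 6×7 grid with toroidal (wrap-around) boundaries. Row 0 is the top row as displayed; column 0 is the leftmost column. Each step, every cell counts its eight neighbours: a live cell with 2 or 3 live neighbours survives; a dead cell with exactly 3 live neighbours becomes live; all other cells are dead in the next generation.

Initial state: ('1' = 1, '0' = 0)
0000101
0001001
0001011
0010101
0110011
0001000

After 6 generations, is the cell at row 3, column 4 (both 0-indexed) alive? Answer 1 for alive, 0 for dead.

1

step 0: 0000101
0001001
0001011
0010101
0110011
0001000
step 1: 0001110
1001001
1011001
0110100
1110111
1011101
step 2: 0100000
1100000
0000111
0000100
0000000
0000000
step 3: 1100000
1100011
1000111
0000100
0000000
0000000
step 4: 0100000
0000100
0100100
0000101
0000000
0000000
step 5: 0000000
0000000
0001100
0000010
0000000
0000000
step 6: 0000000
0000000
0000100
0000100
0000000
0000000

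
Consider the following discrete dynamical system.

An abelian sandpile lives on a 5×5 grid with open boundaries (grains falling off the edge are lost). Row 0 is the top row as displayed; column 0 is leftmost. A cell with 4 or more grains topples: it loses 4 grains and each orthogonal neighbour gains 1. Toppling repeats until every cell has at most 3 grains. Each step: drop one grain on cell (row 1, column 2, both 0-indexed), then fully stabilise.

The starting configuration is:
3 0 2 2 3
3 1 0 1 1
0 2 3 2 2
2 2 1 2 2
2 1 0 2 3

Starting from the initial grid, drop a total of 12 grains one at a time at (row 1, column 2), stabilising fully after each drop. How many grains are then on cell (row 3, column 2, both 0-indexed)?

0) 3 0 2 2 3
3 1 0 1 1
0 2 3 2 2
2 2 1 2 2
2 1 0 2 3
1) 3 0 2 2 3
3 1 1 1 1
0 2 3 2 2
2 2 1 2 2
2 1 0 2 3
2) 3 0 2 2 3
3 1 2 1 1
0 2 3 2 2
2 2 1 2 2
2 1 0 2 3
3) 3 0 2 2 3
3 1 3 1 1
0 2 3 2 2
2 2 1 2 2
2 1 0 2 3
4) 3 0 3 2 3
3 2 1 2 1
0 3 0 3 2
2 2 2 2 2
2 1 0 2 3
5) 3 0 3 2 3
3 2 2 2 1
0 3 0 3 2
2 2 2 2 2
2 1 0 2 3
6) 3 0 3 2 3
3 2 3 2 1
0 3 0 3 2
2 2 2 2 2
2 1 0 2 3
7) 3 1 0 3 3
3 3 1 3 1
0 3 1 3 2
2 2 2 2 2
2 1 0 2 3
8) 3 1 0 3 3
3 3 2 3 1
0 3 1 3 2
2 2 2 2 2
2 1 0 2 3
9) 3 1 0 3 3
3 3 3 3 1
0 3 1 3 2
2 2 2 2 2
2 1 0 2 3
10) 0 3 2 1 0
1 2 3 2 3
2 1 0 1 3
2 3 3 3 2
2 1 0 2 3
11) 0 3 3 1 0
1 3 0 3 3
2 1 1 1 3
2 3 3 3 2
2 1 0 2 3
12) 0 3 3 1 0
1 3 1 3 3
2 1 1 1 3
2 3 3 3 2
2 1 0 2 3

3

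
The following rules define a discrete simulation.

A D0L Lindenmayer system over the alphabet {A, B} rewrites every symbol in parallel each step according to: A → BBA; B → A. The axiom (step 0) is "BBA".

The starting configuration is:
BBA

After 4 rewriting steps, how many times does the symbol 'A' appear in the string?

21

gen 0: BBA
gen 1: AABBA
gen 2: BBABBAAABBA
gen 3: AABBAAABBABBABBAAABBA
gen 4: BBABBAAABBABBABBAAABBAAABBAAABBABBABBAAABBA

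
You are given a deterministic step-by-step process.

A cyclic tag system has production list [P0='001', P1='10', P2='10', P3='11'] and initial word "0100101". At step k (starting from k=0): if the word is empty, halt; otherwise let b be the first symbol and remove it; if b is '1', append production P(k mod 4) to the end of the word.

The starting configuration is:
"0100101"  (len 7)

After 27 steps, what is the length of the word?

0) "0100101"  (len 7)
1) "100101"  (len 6)
2) "0010110"  (len 7)
3) "010110"  (len 6)
4) "10110"  (len 5)
5) "0110001"  (len 7)
6) "110001"  (len 6)
7) "1000110"  (len 7)
8) "00011011"  (len 8)
9) "0011011"  (len 7)
10) "011011"  (len 6)
11) "11011"  (len 5)
12) "101111"  (len 6)
13) "01111001"  (len 8)
14) "1111001"  (len 7)
15) "11100110"  (len 8)
16) "110011011"  (len 9)
17) "10011011001"  (len 11)
18) "001101100110"  (len 12)
19) "01101100110"  (len 11)
20) "1101100110"  (len 10)
21) "101100110001"  (len 12)
22) "0110011000110"  (len 13)
23) "110011000110"  (len 12)
24) "1001100011011"  (len 13)
25) "001100011011001"  (len 15)
26) "01100011011001"  (len 14)
27) "1100011011001"  (len 13)

13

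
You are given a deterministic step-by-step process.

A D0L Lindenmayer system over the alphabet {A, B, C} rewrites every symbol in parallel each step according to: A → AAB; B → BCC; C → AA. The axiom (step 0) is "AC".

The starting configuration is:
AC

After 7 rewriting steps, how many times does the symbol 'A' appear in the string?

k=0  AC
k=1  AABAA
k=2  AABAABBCCAABAAB
k=3  AABAABBCCAABAABBCCBCCAAAAAABAABBCCAABAABBCC
k=4  AABAABBCCAABAABBCCBCCAAAAAABAABBCCAABAABBCCBCCAAAABCCAAAAAABAABAABAABAABAABBCCAABAABBCCBCCAAAAAABAABBCCAABAABBCCBCCAAAA
k=5  AABAABBCCAABAABBCCBCCAAAAAABAABBCCAABAABBCCBCCAAAABCCAAAAA…BAABBCCBCCAAAAAABAABBCCAABAABBCCBCCAAAABCCAAAAAABAABAABAAB  (len 331)
k=6  AABAABBCCAABAABBCCBCCAAAAAABAABBCCAABAABBCCBCCAAAABCCAAAAA…AABBCCAAAAAABAABAABAABAABAABBCCAABAABBCCAABAABBCCAABAABBCC  (len 927)
k=7  AABAABBCCAABAABBCCBCCAAAAAABAABBCCAABAABBCCBCCAAAABCCAAAAA…CBCCAAAAAABAABBCCAABAABBCCBCCAAAAAABAABBCCAABAABBCCBCCAAAA  (len 2595)

1324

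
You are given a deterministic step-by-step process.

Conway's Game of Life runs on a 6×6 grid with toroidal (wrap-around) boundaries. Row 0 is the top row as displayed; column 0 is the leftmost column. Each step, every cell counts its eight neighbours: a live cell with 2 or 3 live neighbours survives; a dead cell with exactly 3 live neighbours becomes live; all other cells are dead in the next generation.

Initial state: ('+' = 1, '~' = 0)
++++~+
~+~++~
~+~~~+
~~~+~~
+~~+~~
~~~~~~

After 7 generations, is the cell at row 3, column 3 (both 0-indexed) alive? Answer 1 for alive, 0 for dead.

step 0: ++++~+
~+~++~
~+~~~+
~~~+~~
+~~+~~
~~~~~~
step 1: ++~+~+
~~~+~~
+~~+~~
+~+~+~
~~~~~~
~~~+++
step 2: +~~+~+
~+~+~+
~+++++
~+~+~+
~~~~~~
~~++~+
step 3: ~+~+~+
~+~~~~
~+~~~+
~+~+~+
+~~+~~
+~++~+
step 4: ~+~+~+
~+~~+~
~+~~+~
~+~~~+
~~~+~~
~~~+~+
step 5: ~~~+~+
~+~+++
~++~++
+~+~+~
+~+~~~
+~~+~~
step 6: ~~~+~+
~+~~~~
~~~~~~
+~+~+~
+~+~~~
++++++
step 7: ~~~+~+
~~~~~~
~+~~~~
~~~+~+
~~~~~~
~~~~~~

1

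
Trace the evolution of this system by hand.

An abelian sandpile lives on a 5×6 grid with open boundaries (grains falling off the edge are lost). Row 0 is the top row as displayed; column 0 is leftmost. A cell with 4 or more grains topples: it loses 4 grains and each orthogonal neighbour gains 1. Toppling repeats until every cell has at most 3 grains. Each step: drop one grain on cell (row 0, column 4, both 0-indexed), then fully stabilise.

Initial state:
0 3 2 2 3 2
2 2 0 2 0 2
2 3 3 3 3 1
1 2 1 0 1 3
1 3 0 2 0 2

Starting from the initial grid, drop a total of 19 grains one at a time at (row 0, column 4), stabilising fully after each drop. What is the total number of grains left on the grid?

k=0  0 3 2 2 3 2
2 2 0 2 0 2
2 3 3 3 3 1
1 2 1 0 1 3
1 3 0 2 0 2
k=1  0 3 2 3 0 3
2 2 0 2 1 2
2 3 3 3 3 1
1 2 1 0 1 3
1 3 0 2 0 2
k=2  0 3 2 3 1 3
2 2 0 2 1 2
2 3 3 3 3 1
1 2 1 0 1 3
1 3 0 2 0 2
k=3  0 3 2 3 2 3
2 2 0 2 1 2
2 3 3 3 3 1
1 2 1 0 1 3
1 3 0 2 0 2
k=4  0 3 2 3 3 3
2 2 0 2 1 2
2 3 3 3 3 1
1 2 1 0 1 3
1 3 0 2 0 2
k=5  0 3 3 0 2 0
2 2 0 3 2 3
2 3 3 3 3 1
1 2 1 0 1 3
1 3 0 2 0 2
k=6  0 3 3 0 3 0
2 2 0 3 2 3
2 3 3 3 3 1
1 2 1 0 1 3
1 3 0 2 0 2
k=7  0 3 3 1 0 1
2 2 0 3 3 3
2 3 3 3 3 1
1 2 1 0 1 3
1 3 0 2 0 2
k=8  0 3 3 1 1 1
2 2 0 3 3 3
2 3 3 3 3 1
1 2 1 0 1 3
1 3 0 2 0 2
k=9  0 3 3 1 2 1
2 2 0 3 3 3
2 3 3 3 3 1
1 2 1 0 1 3
1 3 0 2 0 2
k=10  0 3 3 1 3 1
2 2 0 3 3 3
2 3 3 3 3 1
1 2 1 0 1 3
1 3 0 2 0 2
k=11  0 3 3 3 1 3
2 3 2 1 3 0
3 0 1 2 1 3
1 3 2 1 2 3
1 3 0 2 0 2
k=12  0 3 3 3 2 3
2 3 2 1 3 0
3 0 1 2 1 3
1 3 2 1 2 3
1 3 0 2 0 2
k=13  0 3 3 3 3 3
2 3 2 1 3 0
3 0 1 2 1 3
1 3 2 1 2 3
1 3 0 2 0 2
k=14  1 1 2 2 3 0
3 1 1 0 1 2
3 1 2 3 2 3
1 3 2 1 2 3
1 3 0 2 0 2
k=15  1 1 2 3 0 1
3 1 1 0 2 2
3 1 2 3 2 3
1 3 2 1 2 3
1 3 0 2 0 2
k=16  1 1 2 3 1 1
3 1 1 0 2 2
3 1 2 3 2 3
1 3 2 1 2 3
1 3 0 2 0 2
k=17  1 1 2 3 2 1
3 1 1 0 2 2
3 1 2 3 2 3
1 3 2 1 2 3
1 3 0 2 0 2
k=18  1 1 2 3 3 1
3 1 1 0 2 2
3 1 2 3 2 3
1 3 2 1 2 3
1 3 0 2 0 2
k=19  1 1 3 0 1 2
3 1 1 1 3 2
3 1 2 3 2 3
1 3 2 1 2 3
1 3 0 2 0 2

53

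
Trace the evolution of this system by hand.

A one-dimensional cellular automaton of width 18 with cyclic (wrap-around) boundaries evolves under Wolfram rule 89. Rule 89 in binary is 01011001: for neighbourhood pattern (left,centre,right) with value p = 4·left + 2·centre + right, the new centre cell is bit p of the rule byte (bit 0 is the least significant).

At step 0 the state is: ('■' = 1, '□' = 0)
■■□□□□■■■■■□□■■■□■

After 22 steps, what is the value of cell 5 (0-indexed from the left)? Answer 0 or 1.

0

step 0: ■■□□□□■■■■■□□■■■□■
step 1: □■■■■□■□□□■■□■□■□■
step 2: □■□□■□□■■□■■□□□□□□
step 3: □□■□□■□■■□■■■■■■■■
step 4: ■□□■□□□■■□■□□□□□□■
step 5: ■■□□■■□■■□□■■■■■□■
step 6: □■■□■■□■■■□■□□□■□■
step 7: □■■□■■□■□■□□■■□□□□
step 8: □■■□■■□□□□■□■■■■■■
step 9: □■■□■■■■■□□□■□□□□■
step 10: □■■□■□□□■■■□□■■■□□
step 11: □■■□□■■□■□■■□■□■■■
step 12: □■■■□■■□□□■■□□□■□■
step 13: □■□■□■■■■□■■■■□□□□
step 14: □□□□□■□□■□■□□■■■■■
step 15: ■■■■□□■□□□□■□■□□□■
step 16: □□□■■□□■■■□□□□■■□■
step 17: ■■□■■■□■□■■■■□■■□□
step 18: ■■□■□■□□□■□□■□■■■□
step 19: ■■□□□□■■□□■□□□■□■□
step 20: ■■■■■□■■■□□■■□□□□□
step 21: ■□□□■□■□■■□■■■■■■□
step 22: □■■□□□□□■■□■□□□□■□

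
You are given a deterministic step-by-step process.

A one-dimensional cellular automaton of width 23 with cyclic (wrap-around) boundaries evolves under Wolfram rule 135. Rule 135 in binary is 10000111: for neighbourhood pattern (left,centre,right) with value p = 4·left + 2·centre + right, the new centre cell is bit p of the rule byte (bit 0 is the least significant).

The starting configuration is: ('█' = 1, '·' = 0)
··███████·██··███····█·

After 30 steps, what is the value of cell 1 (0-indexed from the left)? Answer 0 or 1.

k=0  ··███████·██··███····█·
k=1  ██·█████·····█·█··████·
k=2  ····███··█████·█·█·██··
k=3  ████·█··█·███··█·█····█
k=4  ███··█·██··█··██·█·███·
k=5  ·█··██····██·█···█··█··
k=6  ██·█···███···█·███·██·█
k=7  █··█·██·█··███··█······
k=8  █·██····█·█·█··██·█████
k=9  ·····████·█·█·█····████
k=10  ·████·██··█·█·█·███·██·
k=11  █·██·····██·█·█··█·····
k=12  █····████···█·█·██·████
k=13  ··███·██··███·█·····███
k=14  ·█·█·····█·█··█·████·█·
k=15  ██·█·█████·█·██··██··█·
k=16  ···█··███··█····█···██·
k=17  ████·█·█··██·████·██···
k=18  ·██··█·█·█····██·····██
k=19  ····██·█·█·███···████··
k=20  ████···█·█··█··██·██··█
k=21  ███··███·█·██·█······█·
k=22  ·█··█·█··█····█·██████·
k=23  ██·██·█·██·████··████··
k=24  ······█·····██··█·██··█
k=25  ·██████·████···██····██
k=26  ··████···██··██···███··
k=27  ██·██··██···█···██·█··█
k=28  █·····█···███·██···█·█·
k=29  █·█████·██·█·····███·█·
k=30  █··███·····█·████·█··█·

0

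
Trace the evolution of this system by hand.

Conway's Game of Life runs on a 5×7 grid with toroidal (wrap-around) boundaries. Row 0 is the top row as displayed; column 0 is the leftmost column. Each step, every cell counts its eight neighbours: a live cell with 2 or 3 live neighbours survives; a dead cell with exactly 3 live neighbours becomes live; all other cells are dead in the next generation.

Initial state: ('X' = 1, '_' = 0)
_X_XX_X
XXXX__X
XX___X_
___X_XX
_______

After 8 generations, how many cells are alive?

t=0: _X_XX_X
XXXX__X
XX___X_
___X_XX
_______
t=1: _X_XXXX
___X___
___X_X_
X___XXX
X_XX__X
t=2: _X___XX
___X__X
___X_X_
XXX____
__X____
t=3: X_X__XX
X_X___X
XX_XX_X
_XXX___
__X___X
t=4: __XX_X_
__X_X__
____XXX
____XXX
_____XX
t=5: __XX_XX
__X___X
______X
X______
___X___
t=6: __XXXXX
X_XX__X
X_____X
_______
__XXX_X
t=7: _______
__X____
XX____X
X__X_XX
__X___X
t=8: _______
XX_____
_XX__X_
__X__X_
X____XX

10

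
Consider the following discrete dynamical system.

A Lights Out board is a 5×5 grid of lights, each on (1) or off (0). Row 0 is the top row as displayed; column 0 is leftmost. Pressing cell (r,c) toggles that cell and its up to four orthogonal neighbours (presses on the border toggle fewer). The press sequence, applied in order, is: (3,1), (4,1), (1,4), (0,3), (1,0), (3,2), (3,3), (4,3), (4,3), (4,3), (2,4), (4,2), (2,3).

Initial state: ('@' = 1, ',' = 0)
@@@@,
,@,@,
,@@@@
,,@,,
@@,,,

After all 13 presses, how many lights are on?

9

[0] @@@@,
,@,@,
,@@@@
,,@,,
@@,,,
[1] @@@@,
,@,@,
,,@@@
@@,,,
@,,,,
[2] @@@@,
,@,@,
,,@@@
@,,,,
,@@,,
[3] @@@@@
,@,,@
,,@@,
@,,,,
,@@,,
[4] @@,,,
,@,@@
,,@@,
@,,,,
,@@,,
[5] ,@,,,
@,,@@
@,@@,
@,,,,
,@@,,
[6] ,@,,,
@,,@@
@,,@,
@@@@,
,@,,,
[7] ,@,,,
@,,@@
@,,,,
@@,,@
,@,@,
[8] ,@,,,
@,,@@
@,,,,
@@,@@
,@@,@
[9] ,@,,,
@,,@@
@,,,,
@@,,@
,@,@,
[10] ,@,,,
@,,@@
@,,,,
@@,@@
,@@,@
[11] ,@,,,
@,,@,
@,,@@
@@,@,
,@@,@
[12] ,@,,,
@,,@,
@,,@@
@@@@,
,,,@@
[13] ,@,,,
@,,,,
@,@,,
@@@,,
,,,@@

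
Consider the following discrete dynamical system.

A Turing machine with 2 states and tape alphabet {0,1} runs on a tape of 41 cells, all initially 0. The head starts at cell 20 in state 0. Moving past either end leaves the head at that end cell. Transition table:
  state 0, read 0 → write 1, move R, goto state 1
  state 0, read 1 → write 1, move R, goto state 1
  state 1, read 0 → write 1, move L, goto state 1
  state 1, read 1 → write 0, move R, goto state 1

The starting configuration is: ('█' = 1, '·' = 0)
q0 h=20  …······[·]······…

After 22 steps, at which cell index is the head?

0) q0 h=20  …······[·]······…
1) q1 h=21  …·····█[·]······…
2) q1 h=20  …······[█]█·····…
3) q1 h=21  …······[█]······…
4) q1 h=22  …······[·]······…
5) q1 h=21  …······[·]█·····…
6) q1 h=20  …······[·]██····…
7) q1 h=19  …······[·]███···…
8) q1 h=18  …······[·]████··…
9) q1 h=17  …······[·]█████·…
10) q1 h=16  …······[·]██████…
11) q1 h=15  …······[·]██████…
12) q1 h=14  …······[·]██████…
13) q1 h=13  …······[·]██████…
14) q1 h=12  …······[·]██████…
15) q1 h=11  …······[·]██████…
16) q1 h=10  …······[·]██████…
17) q1 h= 9  …······[·]██████…
18) q1 h= 8  …······[·]██████…
19) q1 h= 7  …······[·]██████…
20) q1 h= 6  |······[·]██████…
21) q1 h= 5  |·····[·]██████…
22) q1 h= 4  |····[·]██████…

4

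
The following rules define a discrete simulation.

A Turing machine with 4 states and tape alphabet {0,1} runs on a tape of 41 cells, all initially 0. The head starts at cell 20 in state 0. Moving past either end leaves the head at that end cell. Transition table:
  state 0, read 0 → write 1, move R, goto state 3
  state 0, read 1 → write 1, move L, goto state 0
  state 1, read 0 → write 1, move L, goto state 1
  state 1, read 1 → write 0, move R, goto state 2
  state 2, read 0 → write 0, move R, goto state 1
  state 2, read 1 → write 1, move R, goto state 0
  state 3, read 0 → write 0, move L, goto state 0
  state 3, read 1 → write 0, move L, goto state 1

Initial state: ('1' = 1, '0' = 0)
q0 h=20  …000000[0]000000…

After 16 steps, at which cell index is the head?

12

gen 0: q0 h=20  …000000[0]000000…
gen 1: q3 h=21  …000001[0]000000…
gen 2: q0 h=20  …000000[1]000000…
gen 3: q0 h=19  …000000[0]100000…
gen 4: q3 h=20  …000001[1]000000…
gen 5: q1 h=19  …000000[1]000000…
gen 6: q2 h=20  …000000[0]000000…
gen 7: q1 h=21  …000000[0]000000…
gen 8: q1 h=20  …000000[0]100000…
gen 9: q1 h=19  …000000[0]110000…
gen 10: q1 h=18  …000000[0]111000…
gen 11: q1 h=17  …000000[0]111100…
gen 12: q1 h=16  …000000[0]111110…
gen 13: q1 h=15  …000000[0]111111…
gen 14: q1 h=14  …000000[0]111111…
gen 15: q1 h=13  …000000[0]111111…
gen 16: q1 h=12  …000000[0]111111…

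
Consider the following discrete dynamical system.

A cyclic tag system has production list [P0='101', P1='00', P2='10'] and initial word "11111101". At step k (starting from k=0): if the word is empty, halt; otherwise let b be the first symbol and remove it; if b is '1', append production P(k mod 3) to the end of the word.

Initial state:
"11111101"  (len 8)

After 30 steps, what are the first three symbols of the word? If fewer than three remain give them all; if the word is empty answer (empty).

gen 0: "11111101"  (len 8)
gen 1: "1111101101"  (len 10)
gen 2: "11110110100"  (len 11)
gen 3: "111011010010"  (len 12)
gen 4: "11011010010101"  (len 14)
gen 5: "101101001010100"  (len 15)
gen 6: "0110100101010010"  (len 16)
gen 7: "110100101010010"  (len 15)
gen 8: "1010010101001000"  (len 16)
gen 9: "01001010100100010"  (len 17)
gen 10: "1001010100100010"  (len 16)
gen 11: "00101010010001000"  (len 17)
gen 12: "0101010010001000"  (len 16)
gen 13: "101010010001000"  (len 15)
gen 14: "0101001000100000"  (len 16)
gen 15: "101001000100000"  (len 15)
gen 16: "01001000100000101"  (len 17)
gen 17: "1001000100000101"  (len 16)
gen 18: "00100010000010110"  (len 17)
gen 19: "0100010000010110"  (len 16)
gen 20: "100010000010110"  (len 15)
gen 21: "0001000001011010"  (len 16)
gen 22: "001000001011010"  (len 15)
gen 23: "01000001011010"  (len 14)
gen 24: "1000001011010"  (len 13)
gen 25: "000001011010101"  (len 15)
gen 26: "00001011010101"  (len 14)
gen 27: "0001011010101"  (len 13)
gen 28: "001011010101"  (len 12)
gen 29: "01011010101"  (len 11)
gen 30: "1011010101"  (len 10)

101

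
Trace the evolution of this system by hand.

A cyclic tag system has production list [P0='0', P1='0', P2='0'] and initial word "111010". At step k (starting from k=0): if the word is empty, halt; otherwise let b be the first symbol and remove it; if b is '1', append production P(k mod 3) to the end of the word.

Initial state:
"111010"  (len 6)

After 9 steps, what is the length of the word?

1

[0] "111010"  (len 6)
[1] "110100"  (len 6)
[2] "101000"  (len 6)
[3] "010000"  (len 6)
[4] "10000"  (len 5)
[5] "00000"  (len 5)
[6] "0000"  (len 4)
[7] "000"  (len 3)
[8] "00"  (len 2)
[9] "0"  (len 1)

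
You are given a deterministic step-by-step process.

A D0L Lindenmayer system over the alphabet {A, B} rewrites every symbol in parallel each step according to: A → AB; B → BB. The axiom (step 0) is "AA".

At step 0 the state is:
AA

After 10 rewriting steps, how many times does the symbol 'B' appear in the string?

2046

k=0  AA
k=1  ABAB
k=2  ABBBABBB
k=3  ABBBBBBBABBBBBBB
k=4  ABBBBBBBBBBBBBBBABBBBBBBBBBBBBBB
k=5  ABBBBBBBBBBBBBBBBBBBBBBBBBBBBBBBABBBBBBBBBBBBBBBBBBBBBBBBBBBBBBB
k=6  ABBBBBBBBBBBBBBBBBBBBBBBBBBBBBBBBBBBBBBBBBBBBBBBBBBBBBBBBB…BBBBBBBBBBBBBBBBBBBBBBBBBBBBBBBBBBBBBBBBBBBBBBBBBBBBBBBBBB  (len 128)
k=7  ABBBBBBBBBBBBBBBBBBBBBBBBBBBBBBBBBBBBBBBBBBBBBBBBBBBBBBBBB…BBBBBBBBBBBBBBBBBBBBBBBBBBBBBBBBBBBBBBBBBBBBBBBBBBBBBBBBBB  (len 256)
k=8  ABBBBBBBBBBBBBBBBBBBBBBBBBBBBBBBBBBBBBBBBBBBBBBBBBBBBBBBBB…BBBBBBBBBBBBBBBBBBBBBBBBBBBBBBBBBBBBBBBBBBBBBBBBBBBBBBBBBB  (len 512)
k=9  ABBBBBBBBBBBBBBBBBBBBBBBBBBBBBBBBBBBBBBBBBBBBBBBBBBBBBBBBB…BBBBBBBBBBBBBBBBBBBBBBBBBBBBBBBBBBBBBBBBBBBBBBBBBBBBBBBBBB  (len 1024)
k=10  ABBBBBBBBBBBBBBBBBBBBBBBBBBBBBBBBBBBBBBBBBBBBBBBBBBBBBBBBB…BBBBBBBBBBBBBBBBBBBBBBBBBBBBBBBBBBBBBBBBBBBBBBBBBBBBBBBBBB  (len 2048)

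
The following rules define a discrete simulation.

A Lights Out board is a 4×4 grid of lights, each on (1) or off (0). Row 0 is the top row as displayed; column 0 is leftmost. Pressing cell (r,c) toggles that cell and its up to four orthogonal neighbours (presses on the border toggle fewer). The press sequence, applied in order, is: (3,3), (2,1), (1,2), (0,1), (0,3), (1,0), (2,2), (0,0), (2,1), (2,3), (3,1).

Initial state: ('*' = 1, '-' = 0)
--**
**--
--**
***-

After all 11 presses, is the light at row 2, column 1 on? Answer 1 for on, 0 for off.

gen 0: --**
**--
--**
***-
gen 1: --**
**--
--*-
**-*
gen 2: --**
*---
**--
*--*
gen 3: ---*
****
***-
*--*
gen 4: ****
*-**
***-
*--*
gen 5: **--
*-*-
***-
*--*
gen 6: -*--
-**-
-**-
*--*
gen 7: -*--
-*--
---*
*-**
gen 8: *---
**--
---*
*-**
gen 9: *---
*---
****
****
gen 10: *---
*--*
**--
***-
gen 11: *---
*--*
*---
----

0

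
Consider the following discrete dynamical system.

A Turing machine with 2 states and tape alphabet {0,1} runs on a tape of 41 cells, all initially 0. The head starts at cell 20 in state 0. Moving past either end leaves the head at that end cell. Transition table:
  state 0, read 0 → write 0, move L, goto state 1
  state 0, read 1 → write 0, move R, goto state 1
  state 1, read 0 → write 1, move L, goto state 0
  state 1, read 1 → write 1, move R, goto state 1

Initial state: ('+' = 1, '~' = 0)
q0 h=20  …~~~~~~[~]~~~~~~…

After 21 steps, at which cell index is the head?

step 0: q0 h=20  …~~~~~~[~]~~~~~~…
step 1: q1 h=19  …~~~~~~[~]~~~~~~…
step 2: q0 h=18  …~~~~~~[~]+~~~~~…
step 3: q1 h=17  …~~~~~~[~]~+~~~~…
step 4: q0 h=16  …~~~~~~[~]+~+~~~…
step 5: q1 h=15  …~~~~~~[~]~+~+~~…
step 6: q0 h=14  …~~~~~~[~]+~+~+~…
step 7: q1 h=13  …~~~~~~[~]~+~+~+…
step 8: q0 h=12  …~~~~~~[~]+~+~+~…
step 9: q1 h=11  …~~~~~~[~]~+~+~+…
step 10: q0 h=10  …~~~~~~[~]+~+~+~…
step 11: q1 h= 9  …~~~~~~[~]~+~+~+…
step 12: q0 h= 8  …~~~~~~[~]+~+~+~…
step 13: q1 h= 7  …~~~~~~[~]~+~+~+…
step 14: q0 h= 6  |~~~~~~[~]+~+~+~…
step 15: q1 h= 5  |~~~~~[~]~+~+~+…
step 16: q0 h= 4  |~~~~[~]+~+~+~…
step 17: q1 h= 3  |~~~[~]~+~+~+…
step 18: q0 h= 2  |~~[~]+~+~+~…
step 19: q1 h= 1  |~[~]~+~+~+…
step 20: q0 h= 0  |[~]+~+~+~…
step 21: q1 h= 0  |[~]+~+~+~…

0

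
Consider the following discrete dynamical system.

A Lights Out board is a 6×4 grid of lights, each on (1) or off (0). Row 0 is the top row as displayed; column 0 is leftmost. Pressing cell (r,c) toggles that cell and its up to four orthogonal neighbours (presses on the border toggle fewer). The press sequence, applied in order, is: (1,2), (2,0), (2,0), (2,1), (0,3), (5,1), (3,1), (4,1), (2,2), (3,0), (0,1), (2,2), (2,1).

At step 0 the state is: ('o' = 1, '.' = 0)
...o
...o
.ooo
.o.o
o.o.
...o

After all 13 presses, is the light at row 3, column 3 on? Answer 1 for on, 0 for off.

gen 0: ...o
...o
.ooo
.o.o
o.o.
...o
gen 1: ..oo
.oo.
.o.o
.o.o
o.o.
...o
gen 2: ..oo
ooo.
o..o
oo.o
o.o.
...o
gen 3: ..oo
.oo.
.o.o
.o.o
o.o.
...o
gen 4: ..oo
..o.
o.oo
...o
o.o.
...o
gen 5: ....
..oo
o.oo
...o
o.o.
...o
gen 6: ....
..oo
o.oo
...o
ooo.
oooo
gen 7: ....
..oo
oooo
oooo
o.o.
oooo
gen 8: ....
..oo
oooo
o.oo
.o..
o.oo
gen 9: ....
...o
o...
o..o
.o..
o.oo
gen 10: ....
...o
....
.o.o
oo..
o.oo
gen 11: ooo.
.o.o
....
.o.o
oo..
o.oo
gen 12: ooo.
.ooo
.ooo
.ooo
oo..
o.oo
gen 13: ooo.
..oo
o..o
..oo
oo..
o.oo

1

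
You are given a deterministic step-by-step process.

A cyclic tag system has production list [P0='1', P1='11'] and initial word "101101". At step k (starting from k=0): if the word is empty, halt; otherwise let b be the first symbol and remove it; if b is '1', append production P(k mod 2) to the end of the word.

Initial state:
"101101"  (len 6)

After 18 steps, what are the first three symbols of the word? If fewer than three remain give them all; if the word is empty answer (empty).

111

gen 0: "101101"  (len 6)
gen 1: "011011"  (len 6)
gen 2: "11011"  (len 5)
gen 3: "10111"  (len 5)
gen 4: "011111"  (len 6)
gen 5: "11111"  (len 5)
gen 6: "111111"  (len 6)
gen 7: "111111"  (len 6)
gen 8: "1111111"  (len 7)
gen 9: "1111111"  (len 7)
gen 10: "11111111"  (len 8)
gen 11: "11111111"  (len 8)
gen 12: "111111111"  (len 9)
gen 13: "111111111"  (len 9)
gen 14: "1111111111"  (len 10)
gen 15: "1111111111"  (len 10)
gen 16: "11111111111"  (len 11)
gen 17: "11111111111"  (len 11)
gen 18: "111111111111"  (len 12)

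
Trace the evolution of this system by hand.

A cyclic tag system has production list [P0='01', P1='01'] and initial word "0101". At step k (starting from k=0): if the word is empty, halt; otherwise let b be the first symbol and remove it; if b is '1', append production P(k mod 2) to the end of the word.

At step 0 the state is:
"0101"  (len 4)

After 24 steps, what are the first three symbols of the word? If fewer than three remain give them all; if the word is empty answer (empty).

010

step 0: "0101"  (len 4)
step 1: "101"  (len 3)
step 2: "0101"  (len 4)
step 3: "101"  (len 3)
step 4: "0101"  (len 4)
step 5: "101"  (len 3)
step 6: "0101"  (len 4)
step 7: "101"  (len 3)
step 8: "0101"  (len 4)
step 9: "101"  (len 3)
step 10: "0101"  (len 4)
step 11: "101"  (len 3)
step 12: "0101"  (len 4)
step 13: "101"  (len 3)
step 14: "0101"  (len 4)
step 15: "101"  (len 3)
step 16: "0101"  (len 4)
step 17: "101"  (len 3)
step 18: "0101"  (len 4)
step 19: "101"  (len 3)
step 20: "0101"  (len 4)
step 21: "101"  (len 3)
step 22: "0101"  (len 4)
step 23: "101"  (len 3)
step 24: "0101"  (len 4)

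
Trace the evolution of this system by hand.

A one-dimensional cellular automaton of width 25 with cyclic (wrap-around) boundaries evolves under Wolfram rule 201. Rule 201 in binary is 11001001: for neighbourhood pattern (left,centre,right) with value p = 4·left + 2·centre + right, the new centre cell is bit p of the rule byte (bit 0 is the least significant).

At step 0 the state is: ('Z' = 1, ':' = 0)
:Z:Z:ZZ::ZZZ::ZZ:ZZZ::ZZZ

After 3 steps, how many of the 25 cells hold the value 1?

16

t=0: :Z:Z:ZZ::ZZZ::ZZ:ZZZ::ZZZ
t=1: :::::ZZ::ZZZ::ZZ:ZZZ::ZZZ
t=2: :ZZZ:ZZ::ZZZ::ZZ:ZZZ::ZZZ
t=3: :ZZZ:ZZ::ZZZ::ZZ:ZZZ::ZZZ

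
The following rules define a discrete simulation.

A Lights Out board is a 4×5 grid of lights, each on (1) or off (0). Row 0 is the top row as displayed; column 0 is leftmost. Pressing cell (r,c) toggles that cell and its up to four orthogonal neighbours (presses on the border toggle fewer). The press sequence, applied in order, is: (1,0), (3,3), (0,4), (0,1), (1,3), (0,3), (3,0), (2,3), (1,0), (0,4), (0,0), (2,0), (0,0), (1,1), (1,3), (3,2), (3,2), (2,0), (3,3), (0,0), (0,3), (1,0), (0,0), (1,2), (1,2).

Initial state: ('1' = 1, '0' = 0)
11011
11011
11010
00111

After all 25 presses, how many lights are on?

15

k=0  11011
11011
11010
00111
k=1  01011
00011
01010
00111
k=2  01011
00011
01000
00000
k=3  01000
00010
01000
00000
k=4  10100
01010
01000
00000
k=5  10110
01101
01010
00000
k=6  10001
01111
01010
00000
k=7  10001
01111
11010
11000
k=8  10001
01101
11101
11010
k=9  00001
10101
01101
11010
k=10  00010
10100
01101
11010
k=11  11010
00100
01101
11010
k=12  11010
10100
10101
01010
k=13  00010
00100
10101
01010
k=14  01010
11000
11101
01010
k=15  01000
11111
11111
01010
k=16  01000
11111
11011
00100
k=17  01000
11111
11111
01010
k=18  01000
01111
00111
11010
k=19  01000
01111
00101
11101
k=20  10000
11111
00101
11101
k=21  10111
11101
00101
11101
k=22  00111
00101
10101
11101
k=23  11111
10101
10101
11101
k=24  11011
11011
10001
11101
k=25  11111
10101
10101
11101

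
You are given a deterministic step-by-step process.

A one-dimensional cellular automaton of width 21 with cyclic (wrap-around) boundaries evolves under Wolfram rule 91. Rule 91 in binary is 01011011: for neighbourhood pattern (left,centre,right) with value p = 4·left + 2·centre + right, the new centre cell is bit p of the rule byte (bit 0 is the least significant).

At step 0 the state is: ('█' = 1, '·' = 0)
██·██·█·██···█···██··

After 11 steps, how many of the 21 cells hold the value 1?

step 0: ██·██·█·██···█···██··
step 1: ██·██···█████·███████
step 2: ·█·██████···█·█······
step 3: █··█····████···██████
step 4: ███·█████··█████·····
step 5: █·█·█···████···██████
step 6: █····████··█████·····
step 7: ·█████··████···██████
step 8: ·█···████··█████····█
step 9: ··████··████···█████·
step 10: ███··████··█████···██
step 11: ··████··████···█████·

13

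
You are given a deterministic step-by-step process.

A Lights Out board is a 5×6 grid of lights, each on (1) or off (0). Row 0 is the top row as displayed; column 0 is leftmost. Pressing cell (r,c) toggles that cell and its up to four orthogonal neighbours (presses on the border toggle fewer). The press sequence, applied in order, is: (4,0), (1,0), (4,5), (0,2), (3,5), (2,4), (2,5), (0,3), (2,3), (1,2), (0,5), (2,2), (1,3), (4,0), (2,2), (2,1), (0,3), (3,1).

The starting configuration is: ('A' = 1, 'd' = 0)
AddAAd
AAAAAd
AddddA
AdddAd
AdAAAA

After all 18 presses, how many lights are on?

17

t=0: AddAAd
AAAAAd
AddddA
AdddAd
AdAAAA
t=1: AddAAd
AAAAAd
AddddA
ddddAd
dAAAAA
t=2: dddAAd
ddAAAd
dddddA
ddddAd
dAAAAA
t=3: dddAAd
ddAAAd
dddddA
ddddAA
dAAAdd
t=4: dAAdAd
dddAAd
dddddA
ddddAA
dAAAdd
t=5: dAAdAd
dddAAd
dddddd
dddddd
dAAAdA
t=6: dAAdAd
dddAdd
dddAAA
ddddAd
dAAAdA
t=7: dAAdAd
dddAdA
dddAdd
ddddAA
dAAAdA
t=8: dAdAdd
dddddA
dddAdd
ddddAA
dAAAdA
t=9: dAdAdd
dddAdA
ddAdAd
dddAAA
dAAAdA
t=10: dAAAdd
dAAddA
ddddAd
dddAAA
dAAAdA
t=11: dAAAAA
dAAddd
ddddAd
dddAAA
dAAAdA
t=12: dAAAAA
dAdddd
dAAAAd
ddAAAA
dAAAdA
t=13: dAAdAA
dAAAAd
dAAdAd
ddAAAA
dAAAdA
t=14: dAAdAA
dAAAAd
dAAdAd
AdAAAA
AdAAdA
t=15: dAAdAA
dAdAAd
dddAAd
AddAAA
AdAAdA
t=16: dAAdAA
dddAAd
AAAAAd
AAdAAA
AdAAdA
t=17: dAdAdA
ddddAd
AAAAAd
AAdAAA
AdAAdA
t=18: dAdAdA
ddddAd
AdAAAd
ddAAAA
AAAAdA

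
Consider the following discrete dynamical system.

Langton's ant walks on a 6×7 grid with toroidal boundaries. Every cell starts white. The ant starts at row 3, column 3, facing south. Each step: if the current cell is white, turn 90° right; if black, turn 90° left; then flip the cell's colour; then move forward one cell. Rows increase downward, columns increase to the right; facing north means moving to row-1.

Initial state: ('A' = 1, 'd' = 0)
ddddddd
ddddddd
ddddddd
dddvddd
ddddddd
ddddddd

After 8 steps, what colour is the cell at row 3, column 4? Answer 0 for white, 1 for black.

1

gen 0: ddddddd
ddddddd
ddddddd
dddvddd
ddddddd
ddddddd
gen 1: ddddddd
ddddddd
ddddddd
dd<Addd
ddddddd
ddddddd
gen 2: ddddddd
ddddddd
dd^dddd
ddAAddd
ddddddd
ddddddd
gen 3: ddddddd
ddddddd
ddA>ddd
ddAAddd
ddddddd
ddddddd
gen 4: ddddddd
ddddddd
ddAAddd
ddAvddd
ddddddd
ddddddd
gen 5: ddddddd
ddddddd
ddAAddd
ddAd>dd
ddddddd
ddddddd
gen 6: ddddddd
ddddddd
ddAAddd
ddAdAdd
ddddvdd
ddddddd
gen 7: ddddddd
ddddddd
ddAAddd
ddAdAdd
ddd<Add
ddddddd
gen 8: ddddddd
ddddddd
ddAAddd
ddA^Add
dddAAdd
ddddddd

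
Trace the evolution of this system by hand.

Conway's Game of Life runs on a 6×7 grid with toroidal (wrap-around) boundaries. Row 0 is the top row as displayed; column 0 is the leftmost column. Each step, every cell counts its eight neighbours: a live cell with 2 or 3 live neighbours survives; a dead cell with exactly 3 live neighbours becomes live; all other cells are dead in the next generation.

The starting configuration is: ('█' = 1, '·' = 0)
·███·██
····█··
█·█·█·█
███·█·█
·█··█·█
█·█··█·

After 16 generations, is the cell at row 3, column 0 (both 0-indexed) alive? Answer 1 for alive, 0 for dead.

k=0  ·███·██
····█··
█·█·█·█
███·█·█
·█··█·█
█·█··█·
k=1  ████·██
····█··
··█·█·█
··█·█··
····█··
·······
k=2  ███████
····█··
····█··
····█··
···█···
███████
k=3  ·······
███···█
···███·
···██··
██····█
·······
k=4  ██·····
███████
██···██
█·██··█
█······
█······
k=5  ···███·
···██··
·······
··█··█·
█······
█·····█
k=6  ···█·██
···█·█·
···██··
·······
██·····
█···███
k=7  █··█···
··██·██
···██··
·······
██···█·
·█··█··
k=8  ██·█·██
··█··██
··████·
····█··
██·····
·██·█·█
k=9  ···█···
·······
··█···█
·██·██·
████·█·
···██··
k=10  ···██··
·······
·███·█·
····██·
█····██
·█·····
k=11  ·······
·······
··██·█·
████···
█···███
█···███
k=12  ·····██
·······
···██··
█······
··█····
█···█··
k=13  ·····██
····██·
·······
···█···
·█·····
·····██
k=14  ·······
····███
····█··
·······
·······
█····██
k=15  █···█··
····██·
····█··
·······
······█
······█
k=16  ····█·█
···███·
····██·
·······
·······
█····██

0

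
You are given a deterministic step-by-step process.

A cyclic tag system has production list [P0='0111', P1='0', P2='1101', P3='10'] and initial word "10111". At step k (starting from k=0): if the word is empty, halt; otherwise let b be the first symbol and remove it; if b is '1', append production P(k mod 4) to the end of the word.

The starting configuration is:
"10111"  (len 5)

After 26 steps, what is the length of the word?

34

t=0: "10111"  (len 5)
t=1: "01110111"  (len 8)
t=2: "1110111"  (len 7)
t=3: "1101111101"  (len 10)
t=4: "10111110110"  (len 11)
t=5: "01111101100111"  (len 14)
t=6: "1111101100111"  (len 13)
t=7: "1111011001111101"  (len 16)
t=8: "11101100111110110"  (len 17)
t=9: "11011001111101100111"  (len 20)
t=10: "10110011111011001110"  (len 20)
t=11: "01100111110110011101101"  (len 23)
t=12: "1100111110110011101101"  (len 22)
t=13: "1001111101100111011010111"  (len 25)
t=14: "0011111011001110110101110"  (len 25)
t=15: "011111011001110110101110"  (len 24)
t=16: "11111011001110110101110"  (len 23)
t=17: "11110110011101101011100111"  (len 26)
t=18: "11101100111011010111001110"  (len 26)
t=19: "11011001110110101110011101101"  (len 29)
t=20: "101100111011010111001110110110"  (len 30)
t=21: "011001110110101110011101101100111"  (len 33)
t=22: "11001110110101110011101101100111"  (len 32)
t=23: "10011101101011100111011011001111101"  (len 35)
t=24: "001110110101110011101101100111110110"  (len 36)
t=25: "01110110101110011101101100111110110"  (len 35)
t=26: "1110110101110011101101100111110110"  (len 34)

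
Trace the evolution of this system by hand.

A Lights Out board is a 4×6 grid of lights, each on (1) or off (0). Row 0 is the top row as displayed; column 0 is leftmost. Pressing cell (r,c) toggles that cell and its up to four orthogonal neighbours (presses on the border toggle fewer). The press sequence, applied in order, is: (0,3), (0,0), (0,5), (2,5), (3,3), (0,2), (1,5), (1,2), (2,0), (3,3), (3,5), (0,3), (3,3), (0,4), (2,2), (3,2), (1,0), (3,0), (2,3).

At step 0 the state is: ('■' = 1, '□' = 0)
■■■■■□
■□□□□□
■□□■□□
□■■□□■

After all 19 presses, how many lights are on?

12

k=0  ■■■■■□
■□□□□□
■□□■□□
□■■□□■
k=1  ■■□□□□
■□□■□□
■□□■□□
□■■□□■
k=2  □□□□□□
□□□■□□
■□□■□□
□■■□□■
k=3  □□□□■■
□□□■□■
■□□■□□
□■■□□■
k=4  □□□□■■
□□□■□□
■□□■■■
□■■□□□
k=5  □□□□■■
□□□■□□
■□□□■■
□■□■■□
k=6  □■■■■■
□□■■□□
■□□□■■
□■□■■□
k=7  □■■■■□
□□■■■■
■□□□■□
□■□■■□
k=8  □■□■■□
□■□□■■
■□■□■□
□■□■■□
k=9  □■□■■□
■■□□■■
□■■□■□
■■□■■□
k=10  □■□■■□
■■□□■■
□■■■■□
■■■□□□
k=11  □■□■■□
■■□□■■
□■■■■■
■■■□■■
k=12  □■■□□□
■■□■■■
□■■■■■
■■■□■■
k=13  □■■□□□
■■□■■■
□■■□■■
■■□■□■
k=14  □■■■■■
■■□■□■
□■■□■■
■■□■□■
k=15  □■■■■■
■■■■□■
□□□■■■
■■■■□■
k=16  □■■■■■
■■■■□■
□□■■■■
■□□□□■
k=17  ■■■■■■
□□■■□■
■□■■■■
■□□□□■
k=18  ■■■■■■
□□■■□■
□□■■■■
□■□□□■
k=19  ■■■■■■
□□■□□■
□□□□□■
□■□■□■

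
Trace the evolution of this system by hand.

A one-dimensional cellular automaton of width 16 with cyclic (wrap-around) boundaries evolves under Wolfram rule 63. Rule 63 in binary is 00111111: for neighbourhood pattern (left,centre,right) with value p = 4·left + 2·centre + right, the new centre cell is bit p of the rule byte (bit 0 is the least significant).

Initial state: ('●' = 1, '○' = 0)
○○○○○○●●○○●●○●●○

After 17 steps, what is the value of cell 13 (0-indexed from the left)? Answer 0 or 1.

step 0: ○○○○○○●●○○●●○●●○
step 1: ●●●●●●●○●●●○●●○●
step 2: ○○○○○○○●●○○●●○●●
step 3: ●●●●●●●●○●●●○●●○
step 4: ●○○○○○○○●●○○●●○●
step 5: ○●●●●●●●●○●●●○●●
step 6: ●●○○○○○○○●●○○●●○
step 7: ●○●●●●●●●●○●●●○●
step 8: ○●●○○○○○○○●●○○●●
step 9: ●●○●●●●●●●●○●●●○
step 10: ●○●●○○○○○○○●●○○●
step 11: ○●●○●●●●●●●●○●●●
step 12: ●●○●●○○○○○○○●●○○
step 13: ●○●●○●●●●●●●●○●●
step 14: ○●●○●●○○○○○○○●●○
step 15: ●●○●●○●●●●●●●●○●
step 16: ○○●●○●●○○○○○○○●●
step 17: ●●●○●●○●●●●●●●●○

1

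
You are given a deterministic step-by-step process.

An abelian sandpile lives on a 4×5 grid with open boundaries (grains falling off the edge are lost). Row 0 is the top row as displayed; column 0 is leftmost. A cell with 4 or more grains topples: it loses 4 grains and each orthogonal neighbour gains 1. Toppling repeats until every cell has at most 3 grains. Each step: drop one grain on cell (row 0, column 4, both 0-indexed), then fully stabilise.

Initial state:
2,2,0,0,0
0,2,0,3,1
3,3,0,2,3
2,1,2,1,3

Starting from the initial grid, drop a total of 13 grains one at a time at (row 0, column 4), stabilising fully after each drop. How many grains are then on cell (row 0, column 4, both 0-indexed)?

gen 0: 2,2,0,0,0
0,2,0,3,1
3,3,0,2,3
2,1,2,1,3
gen 1: 2,2,0,0,1
0,2,0,3,1
3,3,0,2,3
2,1,2,1,3
gen 2: 2,2,0,0,2
0,2,0,3,1
3,3,0,2,3
2,1,2,1,3
gen 3: 2,2,0,0,3
0,2,0,3,1
3,3,0,2,3
2,1,2,1,3
gen 4: 2,2,0,1,0
0,2,0,3,2
3,3,0,2,3
2,1,2,1,3
gen 5: 2,2,0,1,1
0,2,0,3,2
3,3,0,2,3
2,1,2,1,3
gen 6: 2,2,0,1,2
0,2,0,3,2
3,3,0,2,3
2,1,2,1,3
gen 7: 2,2,0,1,3
0,2,0,3,2
3,3,0,2,3
2,1,2,1,3
gen 8: 2,2,0,2,0
0,2,0,3,3
3,3,0,2,3
2,1,2,1,3
gen 9: 2,2,0,2,1
0,2,0,3,3
3,3,0,2,3
2,1,2,1,3
gen 10: 2,2,0,2,2
0,2,0,3,3
3,3,0,2,3
2,1,2,1,3
gen 11: 2,2,0,2,3
0,2,0,3,3
3,3,0,2,3
2,1,2,1,3
gen 12: 2,2,1,0,2
0,2,1,2,2
3,3,1,0,2
2,1,2,3,0
gen 13: 2,2,1,0,3
0,2,1,2,2
3,3,1,0,2
2,1,2,3,0

3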